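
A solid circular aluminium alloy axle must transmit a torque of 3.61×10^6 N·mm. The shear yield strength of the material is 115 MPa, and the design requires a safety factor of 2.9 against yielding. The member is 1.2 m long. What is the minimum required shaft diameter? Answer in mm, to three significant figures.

Allowable shear stress τ_allow = 115/2.9 = 39.66 MPa.
For a solid shaft τ = 16T/(πd³), so d³ = 16T/(π τ_allow) = 16×3610000/(π×39.66) = 463600 mm³.
d = (463600)^(1/3) = 77.40 mm.

d = 77.4 mm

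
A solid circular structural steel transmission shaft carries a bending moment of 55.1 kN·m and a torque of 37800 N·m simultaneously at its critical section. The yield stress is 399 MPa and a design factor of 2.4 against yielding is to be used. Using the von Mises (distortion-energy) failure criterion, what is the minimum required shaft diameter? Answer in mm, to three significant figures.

d = 158 mm

σ_allow = σ_y/n = 399/2.4 = 166.2 MPa.
For a solid shaft σ_b = 32M/(πd³) and τ = 16T/(πd³), so the von Mises stress is σ' = (16/πd³)·√(4M²+3T²).
√(4M²+3T²) = √(4×(5.510×10^7)² + 3×(3.780×10^7)²) = 1.282×10^8 N·mm.
d³ = 16×1.282×10^8/(π×166.2) = 3.927×10^6 mm³.
d = 157.8 mm.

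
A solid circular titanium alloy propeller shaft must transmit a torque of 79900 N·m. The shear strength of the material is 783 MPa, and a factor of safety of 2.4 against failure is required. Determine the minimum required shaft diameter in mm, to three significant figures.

d = 108 mm

Allowable shear stress τ_allow = 783/2.4 = 326.2 MPa.
For a solid shaft τ = 16T/(πd³), so d³ = 16T/(π τ_allow) = 16×7.9900×10^7/(π×326.2) = 1.247×10^6 mm³.
d = (1.247×10^6)^(1/3) = 107.6 mm.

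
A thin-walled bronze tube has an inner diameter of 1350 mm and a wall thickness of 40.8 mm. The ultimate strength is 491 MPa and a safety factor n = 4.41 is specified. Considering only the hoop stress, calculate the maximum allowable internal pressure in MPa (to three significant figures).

σ_allow = 491/4.41 = 111.3 MPa.
σ_h = pD/(2t) → p_allow = 2σ_allow t/D = 2×111.3×40.8/1350 = 6.730 MPa.

p_allow = 6.73 MPa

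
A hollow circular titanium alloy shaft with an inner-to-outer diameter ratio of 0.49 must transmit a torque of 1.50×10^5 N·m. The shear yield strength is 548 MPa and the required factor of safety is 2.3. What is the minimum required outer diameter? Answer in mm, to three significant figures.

τ_allow = 548/2.3 = 238.3 MPa.
For a hollow shaft τ = 16T/[πd_o³(1−k⁴)] with k = 0.49, so 1−k⁴ = 0.9424.
d_o³ = 16T/[π τ_allow (1−k⁴)] = 16×1.5000×10^8/(π×238.3×0.9424) = 3.402×10^6 mm³.
d_o = 150.4 mm.

d_o = 150 mm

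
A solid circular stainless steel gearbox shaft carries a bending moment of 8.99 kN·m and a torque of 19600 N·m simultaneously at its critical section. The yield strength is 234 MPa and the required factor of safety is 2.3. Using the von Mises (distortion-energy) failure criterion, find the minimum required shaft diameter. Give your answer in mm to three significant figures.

σ_allow = σ_y/n = 234/2.3 = 101.7 MPa.
For a solid shaft σ_b = 32M/(πd³) and τ = 16T/(πd³), so the von Mises stress is σ' = (16/πd³)·√(4M²+3T²).
√(4M²+3T²) = √(4×(8.990×10^6)² + 3×(1.960×10^7)²) = 3.842×10^7 N·mm.
d³ = 16×3.842×10^7/(π×101.7) = 1.923×10^6 mm³.
d = 124.4 mm.

d = 124 mm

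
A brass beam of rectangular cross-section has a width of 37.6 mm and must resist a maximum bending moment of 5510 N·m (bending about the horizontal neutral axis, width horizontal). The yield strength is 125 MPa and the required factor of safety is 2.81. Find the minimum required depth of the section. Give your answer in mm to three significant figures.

σ_allow = 125/2.81 = 44.48 MPa.
For a rectangular section σ = 6M/(bh²), so h² = 6M/(b σ_allow) = 6×5510000/(37.6×44.48) = 19770 mm².
h = 140.6 mm.

h = 141 mm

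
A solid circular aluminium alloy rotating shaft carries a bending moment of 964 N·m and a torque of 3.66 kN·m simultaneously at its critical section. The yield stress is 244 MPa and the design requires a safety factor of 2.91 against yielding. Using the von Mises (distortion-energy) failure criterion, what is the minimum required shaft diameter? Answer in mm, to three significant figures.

d = 73.8 mm

σ_allow = σ_y/n = 244/2.91 = 83.85 MPa.
For a solid shaft σ_b = 32M/(πd³) and τ = 16T/(πd³), so the von Mises stress is σ' = (16/πd³)·√(4M²+3T²).
√(4M²+3T²) = √(4×(964000)² + 3×(3.660×10^6)²) = 6.626×10^6 N·mm.
d³ = 16×6.626×10^6/(π×83.85) = 402500 mm³.
d = 73.83 mm.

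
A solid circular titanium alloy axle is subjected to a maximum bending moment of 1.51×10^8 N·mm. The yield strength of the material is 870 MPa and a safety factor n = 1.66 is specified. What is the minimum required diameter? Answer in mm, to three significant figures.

σ_allow = 870/1.66 = 524.1 MPa.
For a solid circular section σ = 32M/(πd³), so d³ = 32M/(π σ_allow) = 32×1.5100×10^8/(π×524.1) = 2.935×10^6 mm³.
d = 143.2 mm.

d = 143 mm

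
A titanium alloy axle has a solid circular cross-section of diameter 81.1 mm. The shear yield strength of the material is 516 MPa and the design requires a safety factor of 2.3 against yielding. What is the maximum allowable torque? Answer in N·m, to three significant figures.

τ_allow = 516/2.3 = 224.3 MPa.
For a solid shaft T_allow = τ_allow·πd³/16; πd³/16 = π×81.1³/16 = 104700 mm³.
T_allow = 224.3×104700 = 2.350×10^7 N·mm = 23500 N·m.

T_allow = 23500 N·m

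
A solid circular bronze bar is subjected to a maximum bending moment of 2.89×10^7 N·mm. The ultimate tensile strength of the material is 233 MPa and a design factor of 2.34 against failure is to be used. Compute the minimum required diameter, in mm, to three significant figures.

σ_allow = 233/2.34 = 99.57 MPa.
For a solid circular section σ = 32M/(πd³), so d³ = 32M/(π σ_allow) = 32×2.8900×10^7/(π×99.57) = 2.956×10^6 mm³.
d = 143.5 mm.

d = 144 mm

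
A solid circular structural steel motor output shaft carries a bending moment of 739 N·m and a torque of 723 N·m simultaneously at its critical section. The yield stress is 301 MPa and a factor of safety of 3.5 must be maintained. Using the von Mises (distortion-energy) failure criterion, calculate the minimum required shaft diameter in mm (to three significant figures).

σ_allow = σ_y/n = 301/3.5 = 86.00 MPa.
For a solid shaft σ_b = 32M/(πd³) and τ = 16T/(πd³), so the von Mises stress is σ' = (16/πd³)·√(4M²+3T²).
√(4M²+3T²) = √(4×(739000)² + 3×(723000)²) = 1.937×10^6 N·mm.
d³ = 16×1.937×10^6/(π×86.00) = 114700 mm³.
d = 48.59 mm.

d = 48.6 mm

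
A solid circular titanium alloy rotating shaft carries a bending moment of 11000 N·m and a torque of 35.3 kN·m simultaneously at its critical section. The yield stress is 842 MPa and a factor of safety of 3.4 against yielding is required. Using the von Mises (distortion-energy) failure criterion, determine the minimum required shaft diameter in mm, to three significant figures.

σ_allow = σ_y/n = 842/3.4 = 247.6 MPa.
For a solid shaft σ_b = 32M/(πd³) and τ = 16T/(πd³), so the von Mises stress is σ' = (16/πd³)·√(4M²+3T²).
√(4M²+3T²) = √(4×(1.100×10^7)² + 3×(3.530×10^7)²) = 6.498×10^7 N·mm.
d³ = 16×6.498×10^7/(π×247.6) = 1.336×10^6 mm³.
d = 110.1 mm.

d = 110 mm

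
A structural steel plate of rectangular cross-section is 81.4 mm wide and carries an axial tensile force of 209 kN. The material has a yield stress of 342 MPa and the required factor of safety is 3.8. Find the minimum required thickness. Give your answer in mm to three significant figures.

t = 28.5 mm

σ_allow = 342/3.8 = 90.00 MPa.
Required area A = F/σ_allow = 209000/90.00 = 2322 mm².
t = A/w = 2322/81.4 = 28.53 mm.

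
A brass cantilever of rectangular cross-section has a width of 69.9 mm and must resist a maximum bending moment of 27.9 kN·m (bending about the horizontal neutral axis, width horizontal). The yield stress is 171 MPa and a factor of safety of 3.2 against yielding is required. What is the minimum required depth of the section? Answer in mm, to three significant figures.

h = 212 mm

σ_allow = 171/3.2 = 53.44 MPa.
For a rectangular section σ = 6M/(bh²), so h² = 6M/(b σ_allow) = 6×2.7900×10^7/(69.9×53.44) = 44820 mm².
h = 211.7 mm.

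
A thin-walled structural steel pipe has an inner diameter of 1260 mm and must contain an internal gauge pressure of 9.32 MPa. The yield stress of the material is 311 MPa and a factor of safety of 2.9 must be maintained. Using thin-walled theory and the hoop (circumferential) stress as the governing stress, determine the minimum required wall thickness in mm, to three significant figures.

t = 54.8 mm

σ_allow = 311/2.9 = 107.2 MPa.
Hoop stress σ_h = pD/(2t), so t = pD/(2σ_allow) = 9.32×1260/(2×107.2) = 54.75 mm.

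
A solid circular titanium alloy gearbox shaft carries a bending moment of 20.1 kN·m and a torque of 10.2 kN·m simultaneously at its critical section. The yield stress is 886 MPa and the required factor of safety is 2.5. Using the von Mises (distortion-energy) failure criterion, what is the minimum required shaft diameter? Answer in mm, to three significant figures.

σ_allow = σ_y/n = 886/2.5 = 354.4 MPa.
For a solid shaft σ_b = 32M/(πd³) and τ = 16T/(πd³), so the von Mises stress is σ' = (16/πd³)·√(4M²+3T²).
√(4M²+3T²) = √(4×(2.010×10^7)² + 3×(1.020×10^7)²) = 4.391×10^7 N·mm.
d³ = 16×4.391×10^7/(π×354.4) = 631000 mm³.
d = 85.77 mm.

d = 85.8 mm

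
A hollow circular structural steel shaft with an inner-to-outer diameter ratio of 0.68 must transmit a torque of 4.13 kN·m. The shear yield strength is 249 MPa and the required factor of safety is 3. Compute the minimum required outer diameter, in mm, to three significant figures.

d_o = 68.6 mm

τ_allow = 249/3 = 83.00 MPa.
For a hollow shaft τ = 16T/[πd_o³(1−k⁴)] with k = 0.68, so 1−k⁴ = 0.7862.
d_o³ = 16T/[π τ_allow (1−k⁴)] = 16×4130000/(π×83.00×0.7862) = 322300 mm³.
d_o = 68.57 mm.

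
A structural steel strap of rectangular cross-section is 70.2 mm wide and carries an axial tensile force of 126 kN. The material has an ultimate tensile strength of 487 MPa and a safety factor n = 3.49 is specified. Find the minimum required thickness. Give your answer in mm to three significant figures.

σ_allow = 487/3.49 = 139.5 MPa.
Required area A = F/σ_allow = 126000/139.5 = 903.0 mm².
t = A/w = 903.0/70.2 = 12.86 mm.

t = 12.9 mm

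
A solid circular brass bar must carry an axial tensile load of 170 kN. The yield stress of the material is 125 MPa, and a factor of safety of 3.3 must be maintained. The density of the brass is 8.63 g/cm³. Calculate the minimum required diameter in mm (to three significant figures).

d = 75.6 mm

Allowable stress σ_allow = 125/3.3 = 37.88 MPa.
Required area A = F/σ_allow = 170000/37.88 = 4488 mm².
A = πd²/4 → d = √(4A/π) = 75.59 mm.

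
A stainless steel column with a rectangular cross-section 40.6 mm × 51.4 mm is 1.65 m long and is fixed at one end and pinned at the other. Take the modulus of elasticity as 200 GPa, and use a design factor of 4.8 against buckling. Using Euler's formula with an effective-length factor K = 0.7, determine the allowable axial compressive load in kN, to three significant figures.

Buckling occurs about the weak axis: I_min = h·b³/12 = 51.4×40.6³/12 = 286700 mm⁴ (b = 40.6 mm is the smaller dimension).
Effective length L_e = KL = 0.7×1.65 m = 1155 mm.
Euler critical load P_cr = π²EI/L_e² = π²×200000×286700/1155² = 424200 N.
P_allow = P_cr/n = 424200/4.8 = 88370 N.

P_allow = 88.4 kN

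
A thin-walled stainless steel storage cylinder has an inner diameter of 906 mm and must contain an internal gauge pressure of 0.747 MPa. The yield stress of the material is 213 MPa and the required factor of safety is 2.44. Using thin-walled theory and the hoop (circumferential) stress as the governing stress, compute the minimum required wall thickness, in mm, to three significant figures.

t = 3.88 mm

σ_allow = 213/2.44 = 87.30 MPa.
Hoop stress σ_h = pD/(2t), so t = pD/(2σ_allow) = 0.747×906/(2×87.30) = 3.876 mm.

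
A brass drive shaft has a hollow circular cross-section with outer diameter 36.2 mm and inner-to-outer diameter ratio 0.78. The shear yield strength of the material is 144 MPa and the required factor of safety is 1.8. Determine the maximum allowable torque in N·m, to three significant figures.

T_allow = 469 N·m

τ_allow = 144/1.8 = 80.00 MPa.
For a hollow shaft T_allow = τ_allow·πd_o³(1−k⁴)/16 with 1−k⁴ = 0.6298, so πd_o³(1−k⁴)/16 = 5867 mm³.
T_allow = 80.00×5867 = 469300 N·mm = 469.3 N·m.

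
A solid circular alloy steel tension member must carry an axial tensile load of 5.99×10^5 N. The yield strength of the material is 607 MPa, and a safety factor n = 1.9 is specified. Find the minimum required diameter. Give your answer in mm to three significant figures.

Allowable stress σ_allow = 607/1.9 = 319.5 MPa.
Required area A = F/σ_allow = 599000/319.5 = 1875 mm².
A = πd²/4 → d = √(4A/π) = 48.86 mm.

d = 48.9 mm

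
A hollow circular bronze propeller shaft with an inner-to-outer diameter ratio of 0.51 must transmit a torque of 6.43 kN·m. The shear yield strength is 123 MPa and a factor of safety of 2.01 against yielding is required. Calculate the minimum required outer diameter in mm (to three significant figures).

d_o = 83.1 mm

τ_allow = 123/2.01 = 61.19 MPa.
For a hollow shaft τ = 16T/[πd_o³(1−k⁴)] with k = 0.51, so 1−k⁴ = 0.9323.
d_o³ = 16T/[π τ_allow (1−k⁴)] = 16×6430000/(π×61.19×0.9323) = 574000 mm³.
d_o = 83.11 mm.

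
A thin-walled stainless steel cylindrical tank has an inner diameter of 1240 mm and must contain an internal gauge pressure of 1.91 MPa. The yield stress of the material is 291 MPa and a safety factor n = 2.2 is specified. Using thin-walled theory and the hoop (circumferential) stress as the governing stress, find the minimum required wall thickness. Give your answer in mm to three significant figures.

t = 8.95 mm

σ_allow = 291/2.2 = 132.3 MPa.
Hoop stress σ_h = pD/(2t), so t = pD/(2σ_allow) = 1.91×1240/(2×132.3) = 8.953 mm.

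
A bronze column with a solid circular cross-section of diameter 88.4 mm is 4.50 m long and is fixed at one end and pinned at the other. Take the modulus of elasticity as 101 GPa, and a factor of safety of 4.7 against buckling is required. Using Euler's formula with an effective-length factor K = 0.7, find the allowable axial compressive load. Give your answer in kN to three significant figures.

I = πd⁴/64 = π×88.4⁴/64 = 2.998×10^6 mm⁴.
Effective length L_e = KL = 0.7×4.50 m = 3150 mm.
Euler critical load P_cr = π²EI/L_e² = π²×101000×2.998×10^6/3150² = 301100 N.
P_allow = P_cr/n = 301100/4.7 = 64070 N.

P_allow = 64.1 kN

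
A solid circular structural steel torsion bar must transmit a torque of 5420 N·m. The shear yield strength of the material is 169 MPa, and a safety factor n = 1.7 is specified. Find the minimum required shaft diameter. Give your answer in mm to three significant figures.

d = 65.2 mm

Allowable shear stress τ_allow = 169/1.7 = 99.41 MPa.
For a solid shaft τ = 16T/(πd³), so d³ = 16T/(π τ_allow) = 16×5420000/(π×99.41) = 277700 mm³.
d = (277700)^(1/3) = 65.24 mm.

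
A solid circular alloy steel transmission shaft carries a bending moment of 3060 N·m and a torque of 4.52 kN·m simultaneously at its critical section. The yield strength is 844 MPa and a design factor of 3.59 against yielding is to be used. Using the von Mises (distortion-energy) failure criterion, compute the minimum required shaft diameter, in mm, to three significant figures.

σ_allow = σ_y/n = 844/3.59 = 235.1 MPa.
For a solid shaft σ_b = 32M/(πd³) and τ = 16T/(πd³), so the von Mises stress is σ' = (16/πd³)·√(4M²+3T²).
√(4M²+3T²) = √(4×(3.060×10^6)² + 3×(4.520×10^6)²) = 9.937×10^6 N·mm.
d³ = 16×9.937×10^6/(π×235.1) = 215300 mm³.
d = 59.93 mm.

d = 59.9 mm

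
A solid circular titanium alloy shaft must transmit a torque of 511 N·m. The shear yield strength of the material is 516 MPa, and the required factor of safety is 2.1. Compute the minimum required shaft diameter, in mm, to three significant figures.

Allowable shear stress τ_allow = 516/2.1 = 245.7 MPa.
For a solid shaft τ = 16T/(πd³), so d³ = 16T/(π τ_allow) = 16×511000/(π×245.7) = 10590 mm³.
d = (10590)^(1/3) = 21.96 mm.

d = 22.0 mm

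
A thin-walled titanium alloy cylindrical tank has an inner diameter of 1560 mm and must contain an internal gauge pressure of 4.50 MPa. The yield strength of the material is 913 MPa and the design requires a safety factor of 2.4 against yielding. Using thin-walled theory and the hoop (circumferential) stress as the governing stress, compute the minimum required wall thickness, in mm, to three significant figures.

σ_allow = 913/2.4 = 380.4 MPa.
Hoop stress σ_h = pD/(2t), so t = pD/(2σ_allow) = 4.50×1560/(2×380.4) = 9.227 mm.

t = 9.23 mm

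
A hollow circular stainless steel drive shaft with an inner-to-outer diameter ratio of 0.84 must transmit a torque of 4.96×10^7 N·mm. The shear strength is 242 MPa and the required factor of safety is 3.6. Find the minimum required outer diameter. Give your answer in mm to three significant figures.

τ_allow = 242/3.6 = 67.22 MPa.
For a hollow shaft τ = 16T/[πd_o³(1−k⁴)] with k = 0.84, so 1−k⁴ = 0.5021.
d_o³ = 16T/[π τ_allow (1−k⁴)] = 16×4.9600×10^7/(π×67.22×0.5021) = 7.484×10^6 mm³.
d_o = 195.6 mm.

d_o = 196 mm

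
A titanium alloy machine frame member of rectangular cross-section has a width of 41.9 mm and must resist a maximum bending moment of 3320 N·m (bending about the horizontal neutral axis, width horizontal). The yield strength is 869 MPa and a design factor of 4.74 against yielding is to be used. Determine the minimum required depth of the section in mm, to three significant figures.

h = 50.9 mm

σ_allow = 869/4.74 = 183.3 MPa.
For a rectangular section σ = 6M/(bh²), so h² = 6M/(b σ_allow) = 6×3320000/(41.9×183.3) = 2593 mm².
h = 50.92 mm.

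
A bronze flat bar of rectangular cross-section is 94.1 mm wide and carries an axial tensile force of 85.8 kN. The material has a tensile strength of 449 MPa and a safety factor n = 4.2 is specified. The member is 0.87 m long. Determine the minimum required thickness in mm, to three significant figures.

σ_allow = 449/4.2 = 106.9 MPa.
Required area A = F/σ_allow = 85800/106.9 = 802.6 mm².
t = A/w = 802.6/94.1 = 8.529 mm.

t = 8.53 mm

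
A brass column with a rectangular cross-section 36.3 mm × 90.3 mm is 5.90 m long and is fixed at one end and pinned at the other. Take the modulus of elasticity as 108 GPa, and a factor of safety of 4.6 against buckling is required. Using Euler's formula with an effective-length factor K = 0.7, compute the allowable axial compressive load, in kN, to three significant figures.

Buckling occurs about the weak axis: I_min = h·b³/12 = 90.3×36.3³/12 = 359900 mm⁴ (b = 36.3 mm is the smaller dimension).
Effective length L_e = KL = 0.7×5.90 m = 4130 mm.
Euler critical load P_cr = π²EI/L_e² = π²×108000×359900/4130² = 22490 N.
P_allow = P_cr/n = 22490/4.6 = 4890 N.

P_allow = 4.89 kN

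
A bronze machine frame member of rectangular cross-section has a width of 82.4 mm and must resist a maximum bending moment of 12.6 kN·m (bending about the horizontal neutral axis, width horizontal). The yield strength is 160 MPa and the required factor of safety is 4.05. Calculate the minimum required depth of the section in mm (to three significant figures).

h = 152 mm

σ_allow = 160/4.05 = 39.51 MPa.
For a rectangular section σ = 6M/(bh²), so h² = 6M/(b σ_allow) = 6×1.2600×10^7/(82.4×39.51) = 23220 mm².
h = 152.4 mm.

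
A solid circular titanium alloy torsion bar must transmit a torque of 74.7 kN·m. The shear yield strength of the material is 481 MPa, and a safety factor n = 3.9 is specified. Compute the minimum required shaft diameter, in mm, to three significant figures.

d = 146 mm

Allowable shear stress τ_allow = 481/3.9 = 123.3 MPa.
For a solid shaft τ = 16T/(πd³), so d³ = 16T/(π τ_allow) = 16×7.4700×10^7/(π×123.3) = 3.085×10^6 mm³.
d = (3.085×10^6)^(1/3) = 145.6 mm.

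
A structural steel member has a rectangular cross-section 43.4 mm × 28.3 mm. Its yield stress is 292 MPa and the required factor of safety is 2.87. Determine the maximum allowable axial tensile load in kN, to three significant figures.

σ_allow = 292/2.87 = 101.7 MPa.
A = 43.4×28.3 = 1228 mm².
F_allow = σ_allow × A = 101.7×1228 = 125000 N.

F_allow = 125 kN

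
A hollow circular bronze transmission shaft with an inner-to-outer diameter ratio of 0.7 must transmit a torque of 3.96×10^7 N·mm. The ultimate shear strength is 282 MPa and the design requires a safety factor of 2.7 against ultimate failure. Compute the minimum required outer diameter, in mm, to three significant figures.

d_o = 136 mm

τ_allow = 282/2.7 = 104.4 MPa.
For a hollow shaft τ = 16T/[πd_o³(1−k⁴)] with k = 0.7, so 1−k⁴ = 0.7599.
d_o³ = 16T/[π τ_allow (1−k⁴)] = 16×3.9600×10^7/(π×104.4×0.7599) = 2.541×10^6 mm³.
d_o = 136.5 mm.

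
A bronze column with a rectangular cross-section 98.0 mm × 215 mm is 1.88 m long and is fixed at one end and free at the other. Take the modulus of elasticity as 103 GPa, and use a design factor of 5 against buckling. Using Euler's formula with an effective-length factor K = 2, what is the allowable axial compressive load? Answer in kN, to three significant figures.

P_allow = 243 kN

Buckling occurs about the weak axis: I_min = h·b³/12 = 215×98.0³/12 = 1.686×10^7 mm⁴ (b = 98.0 mm is the smaller dimension).
Effective length L_e = KL = 2×1.88 m = 3760 mm.
Euler critical load P_cr = π²EI/L_e² = π²×103000×1.686×10^7/3760² = 1.213×10^6 N.
P_allow = P_cr/n = 1.213×10^6/5 = 242500 N.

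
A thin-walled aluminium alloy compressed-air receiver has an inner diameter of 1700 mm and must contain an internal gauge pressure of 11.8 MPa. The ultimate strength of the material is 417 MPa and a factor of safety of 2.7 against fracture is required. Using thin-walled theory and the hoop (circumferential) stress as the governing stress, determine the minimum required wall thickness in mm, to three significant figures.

σ_allow = 417/2.7 = 154.4 MPa.
Hoop stress σ_h = pD/(2t), so t = pD/(2σ_allow) = 11.8×1700/(2×154.4) = 64.94 mm.

t = 64.9 mm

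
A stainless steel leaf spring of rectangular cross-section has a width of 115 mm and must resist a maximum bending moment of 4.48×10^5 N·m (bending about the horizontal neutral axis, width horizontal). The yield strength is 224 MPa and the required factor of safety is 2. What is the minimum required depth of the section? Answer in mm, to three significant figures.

σ_allow = 224/2 = 112.0 MPa.
For a rectangular section σ = 6M/(bh²), so h² = 6M/(b σ_allow) = 6×4.4800×10^8/(115×112.0) = 208700 mm².
h = 456.8 mm.

h = 457 mm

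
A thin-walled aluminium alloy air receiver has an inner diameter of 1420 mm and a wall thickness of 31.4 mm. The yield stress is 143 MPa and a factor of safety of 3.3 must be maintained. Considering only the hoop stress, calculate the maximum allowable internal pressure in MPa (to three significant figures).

p_allow = 1.92 MPa

σ_allow = 143/3.3 = 43.33 MPa.
σ_h = pD/(2t) → p_allow = 2σ_allow t/D = 2×43.33×31.4/1420 = 1.916 MPa.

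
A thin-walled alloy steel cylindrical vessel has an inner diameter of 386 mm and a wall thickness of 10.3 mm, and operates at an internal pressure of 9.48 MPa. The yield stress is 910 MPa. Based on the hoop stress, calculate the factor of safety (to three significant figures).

σ_h = pD/(2t) = 9.48×386/(2×10.3) = 177.6 MPa.
n = 910/177.6 = 5.123.

n = 5.12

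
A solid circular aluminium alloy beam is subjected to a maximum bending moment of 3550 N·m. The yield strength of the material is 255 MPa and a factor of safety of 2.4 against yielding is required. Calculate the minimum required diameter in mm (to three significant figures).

d = 69.8 mm

σ_allow = 255/2.4 = 106.2 MPa.
For a solid circular section σ = 32M/(πd³), so d³ = 32M/(π σ_allow) = 32×3550000/(π×106.2) = 340300 mm³.
d = 69.82 mm.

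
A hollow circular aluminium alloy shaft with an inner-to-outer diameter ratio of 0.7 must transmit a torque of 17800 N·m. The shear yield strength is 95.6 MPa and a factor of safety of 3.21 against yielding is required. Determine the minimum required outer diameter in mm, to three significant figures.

d_o = 159 mm

τ_allow = 95.6/3.21 = 29.78 MPa.
For a hollow shaft τ = 16T/[πd_o³(1−k⁴)] with k = 0.7, so 1−k⁴ = 0.7599.
d_o³ = 16T/[π τ_allow (1−k⁴)] = 16×1.7800×10^7/(π×29.78×0.7599) = 4.006×10^6 mm³.
d_o = 158.8 mm.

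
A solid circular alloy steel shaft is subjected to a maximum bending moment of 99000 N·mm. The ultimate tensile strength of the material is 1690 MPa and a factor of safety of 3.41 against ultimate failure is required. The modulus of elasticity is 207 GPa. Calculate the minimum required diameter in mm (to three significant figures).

d = 12.7 mm

σ_allow = 1690/3.41 = 495.6 MPa.
For a solid circular section σ = 32M/(πd³), so d³ = 32M/(π σ_allow) = 32×99000/(π×495.6) = 2035 mm³.
d = 12.67 mm.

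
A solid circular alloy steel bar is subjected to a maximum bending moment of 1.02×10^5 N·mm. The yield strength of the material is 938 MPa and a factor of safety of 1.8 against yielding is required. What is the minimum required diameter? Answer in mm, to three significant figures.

σ_allow = 938/1.8 = 521.1 MPa.
For a solid circular section σ = 32M/(πd³), so d³ = 32M/(π σ_allow) = 32×102000/(π×521.1) = 1994 mm³.
d = 12.59 mm.

d = 12.6 mm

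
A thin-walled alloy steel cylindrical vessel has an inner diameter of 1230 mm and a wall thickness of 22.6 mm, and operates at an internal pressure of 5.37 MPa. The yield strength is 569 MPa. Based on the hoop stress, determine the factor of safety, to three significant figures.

n = 3.89

σ_h = pD/(2t) = 5.37×1230/(2×22.6) = 146.1 MPa.
n = 569/146.1 = 3.894.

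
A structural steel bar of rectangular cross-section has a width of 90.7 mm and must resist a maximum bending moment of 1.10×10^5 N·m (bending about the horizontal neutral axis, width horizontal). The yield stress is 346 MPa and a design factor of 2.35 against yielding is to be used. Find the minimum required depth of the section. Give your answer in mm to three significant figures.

h = 222 mm

σ_allow = 346/2.35 = 147.2 MPa.
For a rectangular section σ = 6M/(bh²), so h² = 6M/(b σ_allow) = 6×1.1000×10^8/(90.7×147.2) = 49420 mm².
h = 222.3 mm.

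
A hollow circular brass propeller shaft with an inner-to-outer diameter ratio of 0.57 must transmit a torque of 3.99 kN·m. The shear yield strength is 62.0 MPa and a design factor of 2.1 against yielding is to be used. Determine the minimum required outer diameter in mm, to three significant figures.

τ_allow = 62.0/2.1 = 29.52 MPa.
For a hollow shaft τ = 16T/[πd_o³(1−k⁴)] with k = 0.57, so 1−k⁴ = 0.8944.
d_o³ = 16T/[π τ_allow (1−k⁴)] = 16×3990000/(π×29.52×0.8944) = 769500 mm³.
d_o = 91.64 mm.

d_o = 91.6 mm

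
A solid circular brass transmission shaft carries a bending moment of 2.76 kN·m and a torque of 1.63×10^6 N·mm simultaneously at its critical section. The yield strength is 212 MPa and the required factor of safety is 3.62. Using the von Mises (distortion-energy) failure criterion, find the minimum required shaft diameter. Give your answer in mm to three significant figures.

σ_allow = σ_y/n = 212/3.62 = 58.56 MPa.
For a solid shaft σ_b = 32M/(πd³) and τ = 16T/(πd³), so the von Mises stress is σ' = (16/πd³)·√(4M²+3T²).
√(4M²+3T²) = √(4×(2.760×10^6)² + 3×(1.630×10^6)²) = 6.200×10^6 N·mm.
d³ = 16×6.200×10^6/(π×58.56) = 539200 mm³.
d = 81.39 mm.

d = 81.4 mm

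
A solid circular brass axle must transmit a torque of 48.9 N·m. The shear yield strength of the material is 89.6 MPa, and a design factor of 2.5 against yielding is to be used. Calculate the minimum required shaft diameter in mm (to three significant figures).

d = 19.1 mm

Allowable shear stress τ_allow = 89.6/2.5 = 35.84 MPa.
For a solid shaft τ = 16T/(πd³), so d³ = 16T/(π τ_allow) = 16×48900/(π×35.84) = 6949 mm³.
d = (6949)^(1/3) = 19.08 mm.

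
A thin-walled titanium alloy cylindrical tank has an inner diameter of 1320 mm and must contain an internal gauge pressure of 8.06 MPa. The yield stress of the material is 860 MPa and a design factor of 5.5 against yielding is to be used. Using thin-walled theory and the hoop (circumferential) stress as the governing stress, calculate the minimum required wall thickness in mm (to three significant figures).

t = 34.0 mm

σ_allow = 860/5.5 = 156.4 MPa.
Hoop stress σ_h = pD/(2t), so t = pD/(2σ_allow) = 8.06×1320/(2×156.4) = 34.02 mm.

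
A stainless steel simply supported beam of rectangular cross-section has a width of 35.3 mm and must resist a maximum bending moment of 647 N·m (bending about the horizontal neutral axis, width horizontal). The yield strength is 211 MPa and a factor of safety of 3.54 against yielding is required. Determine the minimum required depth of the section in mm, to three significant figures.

σ_allow = 211/3.54 = 59.60 MPa.
For a rectangular section σ = 6M/(bh²), so h² = 6M/(b σ_allow) = 6×647000/(35.3×59.60) = 1845 mm².
h = 42.95 mm.

h = 43.0 mm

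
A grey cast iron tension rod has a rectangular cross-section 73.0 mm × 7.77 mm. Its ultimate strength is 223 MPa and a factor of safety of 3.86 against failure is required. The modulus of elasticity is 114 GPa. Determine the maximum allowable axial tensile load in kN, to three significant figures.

F_allow = 32.8 kN

σ_allow = 223/3.86 = 57.77 MPa.
A = 73.0×7.77 = 567.2 mm².
F_allow = σ_allow × A = 57.77×567.2 = 32770 N.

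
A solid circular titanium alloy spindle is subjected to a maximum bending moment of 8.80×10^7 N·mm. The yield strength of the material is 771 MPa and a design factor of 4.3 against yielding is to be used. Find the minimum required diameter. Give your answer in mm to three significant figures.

d = 171 mm

σ_allow = 771/4.3 = 179.3 MPa.
For a solid circular section σ = 32M/(πd³), so d³ = 32M/(π σ_allow) = 32×8.8000×10^7/(π×179.3) = 4.999×10^6 mm³.
d = 171.0 mm.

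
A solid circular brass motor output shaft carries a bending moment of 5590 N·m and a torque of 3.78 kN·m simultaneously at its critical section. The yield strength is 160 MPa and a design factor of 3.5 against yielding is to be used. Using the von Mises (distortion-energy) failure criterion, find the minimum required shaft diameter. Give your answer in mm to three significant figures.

d = 113 mm

σ_allow = σ_y/n = 160/3.5 = 45.71 MPa.
For a solid shaft σ_b = 32M/(πd³) and τ = 16T/(πd³), so the von Mises stress is σ' = (16/πd³)·√(4M²+3T²).
√(4M²+3T²) = √(4×(5.590×10^6)² + 3×(3.780×10^6)²) = 1.296×10^7 N·mm.
d³ = 16×1.296×10^7/(π×45.71) = 1.443×10^6 mm³.
d = 113.0 mm.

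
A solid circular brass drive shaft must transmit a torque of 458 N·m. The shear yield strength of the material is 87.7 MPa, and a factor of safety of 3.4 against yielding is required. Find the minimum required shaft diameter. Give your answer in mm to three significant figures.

Allowable shear stress τ_allow = 87.7/3.4 = 25.79 MPa.
For a solid shaft τ = 16T/(πd³), so d³ = 16T/(π τ_allow) = 16×458000/(π×25.79) = 90430 mm³.
d = (90430)^(1/3) = 44.89 mm.

d = 44.9 mm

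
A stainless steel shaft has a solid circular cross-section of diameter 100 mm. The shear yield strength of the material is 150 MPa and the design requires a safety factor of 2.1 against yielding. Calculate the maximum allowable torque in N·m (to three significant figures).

τ_allow = 150/2.1 = 71.43 MPa.
For a solid shaft T_allow = τ_allow·πd³/16; πd³/16 = π×100³/16 = 196300 mm³.
T_allow = 71.43×196300 = 1.402×10^7 N·mm = 14020 N·m.

T_allow = 14000 N·m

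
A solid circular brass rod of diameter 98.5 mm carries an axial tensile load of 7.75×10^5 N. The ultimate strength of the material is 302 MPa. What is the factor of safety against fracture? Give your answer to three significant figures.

A = πd²/4 = 7620 mm².
σ = F/A = 775000/7620 = 101.7 MPa.
n = 302/101.7 = 2.969.

n = 2.97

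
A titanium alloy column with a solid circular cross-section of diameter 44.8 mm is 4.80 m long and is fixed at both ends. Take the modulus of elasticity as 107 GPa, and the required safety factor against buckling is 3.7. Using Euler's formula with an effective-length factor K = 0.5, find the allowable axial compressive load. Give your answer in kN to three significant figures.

I = πd⁴/64 = π×44.8⁴/64 = 197700 mm⁴.
Effective length L_e = KL = 0.5×4.80 m = 2400 mm.
Euler critical load P_cr = π²EI/L_e² = π²×107000×197700/2400² = 36250 N.
P_allow = P_cr/n = 36250/3.7 = 9798 N.

P_allow = 9.80 kN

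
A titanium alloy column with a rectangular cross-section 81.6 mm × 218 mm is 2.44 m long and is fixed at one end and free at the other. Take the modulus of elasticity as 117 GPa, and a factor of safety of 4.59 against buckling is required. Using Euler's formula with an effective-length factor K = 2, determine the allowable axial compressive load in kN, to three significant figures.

Buckling occurs about the weak axis: I_min = h·b³/12 = 218×81.6³/12 = 9.871×10^6 mm⁴ (b = 81.6 mm is the smaller dimension).
Effective length L_e = KL = 2×2.44 m = 4880 mm.
Euler critical load P_cr = π²EI/L_e² = π²×117000×9.871×10^6/4880² = 478600 N.
P_allow = P_cr/n = 478600/4.59 = 104300 N.

P_allow = 104 kN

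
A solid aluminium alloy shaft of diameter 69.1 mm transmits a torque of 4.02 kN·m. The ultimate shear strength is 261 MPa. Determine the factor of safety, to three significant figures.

n = 4.21

τ = 16T/(πd³) = 16×4020000/(π×69.1³) = 62.05 MPa.
n = τ_limit/τ = 261/62.05 = 4.206.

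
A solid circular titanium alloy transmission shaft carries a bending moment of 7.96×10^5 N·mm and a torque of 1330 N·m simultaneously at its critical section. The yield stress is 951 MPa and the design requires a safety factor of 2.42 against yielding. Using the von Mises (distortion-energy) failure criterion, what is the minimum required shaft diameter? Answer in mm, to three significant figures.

σ_allow = σ_y/n = 951/2.42 = 393.0 MPa.
For a solid shaft σ_b = 32M/(πd³) and τ = 16T/(πd³), so the von Mises stress is σ' = (16/πd³)·√(4M²+3T²).
√(4M²+3T²) = √(4×(796000)² + 3×(1.330×10^6)²) = 2.800×10^6 N·mm.
d³ = 16×2.800×10^6/(π×393.0) = 36290 mm³.
d = 33.11 mm.

d = 33.1 mm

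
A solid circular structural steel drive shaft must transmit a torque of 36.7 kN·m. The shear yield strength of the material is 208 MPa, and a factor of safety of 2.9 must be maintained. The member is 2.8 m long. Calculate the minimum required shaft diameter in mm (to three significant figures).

d = 138 mm

Allowable shear stress τ_allow = 208/2.9 = 71.72 MPa.
For a solid shaft τ = 16T/(πd³), so d³ = 16T/(π τ_allow) = 16×3.6700×10^7/(π×71.72) = 2.606×10^6 mm³.
d = (2.606×10^6)^(1/3) = 137.6 mm.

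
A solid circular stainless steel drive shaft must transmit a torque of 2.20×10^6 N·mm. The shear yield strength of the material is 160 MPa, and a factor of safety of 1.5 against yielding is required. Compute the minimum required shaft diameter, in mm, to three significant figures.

d = 47.2 mm

Allowable shear stress τ_allow = 160/1.5 = 106.7 MPa.
For a solid shaft τ = 16T/(πd³), so d³ = 16T/(π τ_allow) = 16×2200000/(π×106.7) = 105000 mm³.
d = (105000)^(1/3) = 47.18 mm.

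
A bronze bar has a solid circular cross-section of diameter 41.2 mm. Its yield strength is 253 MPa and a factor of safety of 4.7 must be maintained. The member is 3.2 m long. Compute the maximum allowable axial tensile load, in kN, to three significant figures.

σ_allow = 253/4.7 = 53.83 MPa.
A = πd²/4 = π×41.2²/4 = 1333 mm².
F_allow = σ_allow × A = 53.83×1333 = 71760 N.

F_allow = 71.8 kN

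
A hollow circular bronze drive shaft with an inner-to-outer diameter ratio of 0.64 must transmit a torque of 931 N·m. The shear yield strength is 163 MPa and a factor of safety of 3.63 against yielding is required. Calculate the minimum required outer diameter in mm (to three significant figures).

τ_allow = 163/3.63 = 44.90 MPa.
For a hollow shaft τ = 16T/[πd_o³(1−k⁴)] with k = 0.64, so 1−k⁴ = 0.8322.
d_o³ = 16T/[π τ_allow (1−k⁴)] = 16×931000/(π×44.90×0.8322) = 126900 mm³.
d_o = 50.25 mm.

d_o = 50.2 mm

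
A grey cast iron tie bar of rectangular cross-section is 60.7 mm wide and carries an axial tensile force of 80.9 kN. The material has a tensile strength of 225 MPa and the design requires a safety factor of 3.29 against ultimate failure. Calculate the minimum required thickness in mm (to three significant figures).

σ_allow = 225/3.29 = 68.39 MPa.
Required area A = F/σ_allow = 80900/68.39 = 1183 mm².
t = A/w = 1183/60.7 = 19.49 mm.

t = 19.5 mm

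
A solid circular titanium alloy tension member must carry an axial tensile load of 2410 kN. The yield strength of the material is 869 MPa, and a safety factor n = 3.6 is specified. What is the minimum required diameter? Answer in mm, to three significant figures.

Allowable stress σ_allow = 869/3.6 = 241.4 MPa.
Required area A = F/σ_allow = 2410000/241.4 = 9984 mm².
A = πd²/4 → d = √(4A/π) = 112.7 mm.

d = 113 mm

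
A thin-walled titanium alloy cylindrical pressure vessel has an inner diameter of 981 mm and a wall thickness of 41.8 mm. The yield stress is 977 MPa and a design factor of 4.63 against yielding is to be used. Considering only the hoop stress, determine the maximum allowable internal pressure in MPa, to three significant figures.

σ_allow = 977/4.63 = 211.0 MPa.
σ_h = pD/(2t) → p_allow = 2σ_allow t/D = 2×211.0×41.8/981 = 17.98 MPa.

p_allow = 18.0 MPa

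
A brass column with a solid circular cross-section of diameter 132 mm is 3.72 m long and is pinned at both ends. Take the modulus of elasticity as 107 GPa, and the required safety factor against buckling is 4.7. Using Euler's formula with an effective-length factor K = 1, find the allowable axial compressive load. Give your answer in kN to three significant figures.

I = πd⁴/64 = π×132⁴/64 = 1.490×10^7 mm⁴.
Effective length L_e = KL = 1×3.72 m = 3720 mm.
Euler critical load P_cr = π²EI/L_e² = π²×107000×1.490×10^7/3720² = 1.137×10^6 N.
P_allow = P_cr/n = 1.137×10^6/4.7 = 242000 N.

P_allow = 242 kN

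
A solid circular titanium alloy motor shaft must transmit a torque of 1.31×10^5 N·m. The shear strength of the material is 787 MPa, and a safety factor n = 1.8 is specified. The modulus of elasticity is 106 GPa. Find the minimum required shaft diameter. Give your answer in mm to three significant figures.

d = 115 mm

Allowable shear stress τ_allow = 787/1.8 = 437.2 MPa.
For a solid shaft τ = 16T/(πd³), so d³ = 16T/(π τ_allow) = 16×1.3100×10^8/(π×437.2) = 1.526×10^6 mm³.
d = (1.526×10^6)^(1/3) = 115.1 mm.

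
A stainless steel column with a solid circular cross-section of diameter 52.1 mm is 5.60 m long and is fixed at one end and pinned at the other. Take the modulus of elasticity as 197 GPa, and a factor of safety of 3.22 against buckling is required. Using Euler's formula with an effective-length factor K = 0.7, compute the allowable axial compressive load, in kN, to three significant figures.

P_allow = 14.2 kN

I = πd⁴/64 = π×52.1⁴/64 = 361700 mm⁴.
Effective length L_e = KL = 0.7×5.60 m = 3920 mm.
Euler critical load P_cr = π²EI/L_e² = π²×197000×361700/3920² = 45760 N.
P_allow = P_cr/n = 45760/3.22 = 14210 N.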